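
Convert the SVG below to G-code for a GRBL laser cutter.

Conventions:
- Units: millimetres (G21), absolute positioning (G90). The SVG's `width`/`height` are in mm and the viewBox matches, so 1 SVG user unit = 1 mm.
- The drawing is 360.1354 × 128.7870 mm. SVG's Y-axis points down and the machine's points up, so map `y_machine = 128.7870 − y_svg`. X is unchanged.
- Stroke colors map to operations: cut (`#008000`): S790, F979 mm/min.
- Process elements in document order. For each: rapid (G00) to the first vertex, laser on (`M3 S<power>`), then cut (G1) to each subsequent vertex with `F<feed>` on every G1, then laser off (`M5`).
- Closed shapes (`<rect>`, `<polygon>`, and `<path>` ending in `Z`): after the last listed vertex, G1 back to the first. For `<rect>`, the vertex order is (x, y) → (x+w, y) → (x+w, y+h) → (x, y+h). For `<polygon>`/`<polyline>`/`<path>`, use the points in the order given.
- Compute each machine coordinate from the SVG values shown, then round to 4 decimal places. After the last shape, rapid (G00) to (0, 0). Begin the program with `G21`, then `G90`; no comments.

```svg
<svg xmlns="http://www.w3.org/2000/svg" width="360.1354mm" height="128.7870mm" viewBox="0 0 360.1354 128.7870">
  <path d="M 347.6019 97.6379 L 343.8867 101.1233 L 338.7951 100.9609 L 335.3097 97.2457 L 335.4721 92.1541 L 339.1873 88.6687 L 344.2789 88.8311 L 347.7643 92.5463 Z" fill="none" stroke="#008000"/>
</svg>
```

G21
G90
G00 X347.6019 Y31.1491
M3 S790
G1 X343.8867 Y27.6637 F979
G1 X338.7951 Y27.8261 F979
G1 X335.3097 Y31.5413 F979
G1 X335.4721 Y36.6329 F979
G1 X339.1873 Y40.1183 F979
G1 X344.2789 Y39.9559 F979
G1 X347.7643 Y36.2407 F979
G1 X347.6019 Y31.1491 F979
M5
G00 X0.0000 Y0.0000

1 u = 1 mm; y_m = 128.7870 − y.

[1] `<path>` regular polygon, #008000→cut S790 F979: (347.6019,31.1491) → (343.8867,27.6637) → (338.7951,27.8261) → (335.3097,31.5413) → (335.4721,36.6329) → (339.1873,40.1183) → (344.2789,39.9559) → (347.7643,36.2407) → (347.6019,31.1491) (closed)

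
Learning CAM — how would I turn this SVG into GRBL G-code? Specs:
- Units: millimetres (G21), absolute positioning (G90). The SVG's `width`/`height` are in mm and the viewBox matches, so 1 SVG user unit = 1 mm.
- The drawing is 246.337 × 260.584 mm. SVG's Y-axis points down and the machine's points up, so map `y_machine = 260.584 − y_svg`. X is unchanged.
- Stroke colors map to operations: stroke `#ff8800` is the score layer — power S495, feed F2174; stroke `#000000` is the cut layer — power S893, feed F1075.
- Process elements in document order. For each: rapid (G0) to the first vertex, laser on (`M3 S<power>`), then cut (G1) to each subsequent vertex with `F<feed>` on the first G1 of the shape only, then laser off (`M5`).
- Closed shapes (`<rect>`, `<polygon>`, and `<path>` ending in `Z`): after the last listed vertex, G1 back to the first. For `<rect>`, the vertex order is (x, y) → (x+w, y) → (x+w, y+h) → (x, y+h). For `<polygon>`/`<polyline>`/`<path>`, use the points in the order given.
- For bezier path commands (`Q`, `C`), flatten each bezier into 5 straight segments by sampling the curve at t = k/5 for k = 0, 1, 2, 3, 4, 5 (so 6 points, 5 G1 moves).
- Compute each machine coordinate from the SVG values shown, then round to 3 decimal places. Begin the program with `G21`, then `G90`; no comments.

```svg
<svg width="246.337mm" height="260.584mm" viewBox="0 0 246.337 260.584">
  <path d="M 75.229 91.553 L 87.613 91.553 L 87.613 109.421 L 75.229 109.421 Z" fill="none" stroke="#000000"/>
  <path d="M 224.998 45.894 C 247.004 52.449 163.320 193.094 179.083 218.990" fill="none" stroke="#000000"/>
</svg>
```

1 u = 1 mm; y_m = 260.584 − y.

[1] `<path>` rectangle, #000000→cut S893 F1075: (75.229,169.031) → (87.613,169.031) → (87.613,151.163) → (75.229,151.163) → (75.229,169.031) (closed)

[2] `<path>` cubic bezier, #000000→cut S893 F1075: (224.998,214.690) → (227.160,196.657) → (213.803,158.386) → (194.773,111.823) → (179.918,68.911) → (179.083,41.594)

G21
G90
G0 X75.229 Y169.031
M3 S893
G1 X87.613 Y169.031 F1075
G1 X87.613 Y151.163
G1 X75.229 Y151.163
G1 X75.229 Y169.031
M5
G0 X224.998 Y214.690
M3 S893
G1 X227.160 Y196.657 F1075
G1 X213.803 Y158.386
G1 X194.773 Y111.823
G1 X179.918 Y68.911
G1 X179.083 Y41.594
M5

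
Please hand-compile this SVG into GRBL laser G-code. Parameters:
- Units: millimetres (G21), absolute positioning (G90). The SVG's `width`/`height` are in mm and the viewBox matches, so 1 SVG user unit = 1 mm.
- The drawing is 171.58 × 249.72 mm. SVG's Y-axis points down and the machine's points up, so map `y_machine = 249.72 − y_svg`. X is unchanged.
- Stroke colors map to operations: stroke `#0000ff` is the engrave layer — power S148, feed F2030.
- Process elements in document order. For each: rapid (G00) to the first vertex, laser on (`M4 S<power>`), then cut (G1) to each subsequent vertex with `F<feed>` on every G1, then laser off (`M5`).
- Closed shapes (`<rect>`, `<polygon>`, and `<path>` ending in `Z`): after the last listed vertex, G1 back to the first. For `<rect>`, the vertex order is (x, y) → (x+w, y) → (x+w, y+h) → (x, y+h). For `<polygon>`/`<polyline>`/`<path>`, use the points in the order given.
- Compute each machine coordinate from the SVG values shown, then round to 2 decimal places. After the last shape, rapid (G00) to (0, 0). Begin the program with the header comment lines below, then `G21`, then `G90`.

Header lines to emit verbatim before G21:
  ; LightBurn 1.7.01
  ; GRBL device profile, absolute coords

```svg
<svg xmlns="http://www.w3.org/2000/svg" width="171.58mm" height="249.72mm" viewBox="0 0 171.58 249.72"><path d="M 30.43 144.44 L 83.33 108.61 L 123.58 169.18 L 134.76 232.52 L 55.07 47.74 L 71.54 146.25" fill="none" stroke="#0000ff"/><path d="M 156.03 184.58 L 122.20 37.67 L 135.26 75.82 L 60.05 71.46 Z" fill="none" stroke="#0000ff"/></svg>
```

; LightBurn 1.7.01
; GRBL device profile, absolute coords
G21
G90
G00 X30.43 Y105.28
M4 S148
G1 X83.33 Y141.11 F2030
G1 X123.58 Y80.54 F2030
G1 X134.76 Y17.20 F2030
G1 X55.07 Y201.98 F2030
G1 X71.54 Y103.47 F2030
M5
G00 X156.03 Y65.14
M4 S148
G1 X122.20 Y212.05 F2030
G1 X135.26 Y173.90 F2030
G1 X60.05 Y178.26 F2030
G1 X156.03 Y65.14 F2030
M5
G00 X0.00 Y0.00

Since the viewBox matches the mm dimensions, user units are millimetres directly. The only transform is the Y-flip y_m = 249.72 − y_svg.

Shape 1 is a open polyline drawn with `<path>`. Its stroke #0000ff means engrave at S148, F2030. After flipping Y the toolpath is (30.43,105.28) → (83.33,141.11) → (123.58,80.54) → (134.76,17.20) → (55.07,201.98) → (71.54,103.47).

Shape 2 is a closed polygon drawn with `<path>`. Its stroke #0000ff means engrave at S148, F2030. After flipping Y the toolpath is (156.03,65.14) → (122.20,212.05) → (135.26,173.90) → (60.05,178.26) → (156.03,65.14), returning to the start.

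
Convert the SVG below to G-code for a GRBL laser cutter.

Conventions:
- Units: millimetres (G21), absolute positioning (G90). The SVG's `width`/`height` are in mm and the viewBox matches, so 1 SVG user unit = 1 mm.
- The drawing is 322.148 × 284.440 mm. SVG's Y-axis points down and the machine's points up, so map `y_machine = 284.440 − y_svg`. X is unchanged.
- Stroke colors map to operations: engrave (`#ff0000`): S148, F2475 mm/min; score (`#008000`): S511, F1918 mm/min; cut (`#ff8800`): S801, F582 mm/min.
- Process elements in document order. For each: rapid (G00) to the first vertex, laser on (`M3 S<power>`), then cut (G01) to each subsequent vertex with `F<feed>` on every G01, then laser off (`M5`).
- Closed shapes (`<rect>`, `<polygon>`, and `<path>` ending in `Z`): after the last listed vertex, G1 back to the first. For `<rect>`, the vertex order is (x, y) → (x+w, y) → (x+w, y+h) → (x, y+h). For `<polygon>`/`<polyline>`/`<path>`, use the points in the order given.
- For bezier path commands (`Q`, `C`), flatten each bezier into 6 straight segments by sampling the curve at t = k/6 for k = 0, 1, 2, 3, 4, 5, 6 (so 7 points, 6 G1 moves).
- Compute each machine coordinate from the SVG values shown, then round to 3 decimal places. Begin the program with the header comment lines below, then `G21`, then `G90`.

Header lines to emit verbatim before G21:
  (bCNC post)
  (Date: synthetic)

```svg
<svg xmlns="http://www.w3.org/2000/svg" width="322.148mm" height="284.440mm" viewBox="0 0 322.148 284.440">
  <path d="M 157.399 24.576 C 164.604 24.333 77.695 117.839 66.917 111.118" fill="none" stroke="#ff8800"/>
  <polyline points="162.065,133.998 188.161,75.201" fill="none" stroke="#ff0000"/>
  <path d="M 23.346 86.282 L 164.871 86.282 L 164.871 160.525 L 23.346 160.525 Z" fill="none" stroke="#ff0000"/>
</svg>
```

(bCNC post)
(Date: synthetic)
G21
G90
G00 X157.399 Y259.864
M3 S801
G01 X153.947 Y253.071 F582
G01 X139.538 Y236.042 F582
G01 X118.902 Y214.164 F582
G01 X96.767 Y192.826 F582
G01 X77.862 Y177.416 F582
G01 X66.917 Y173.322 F582
M5
G00 X162.065 Y150.442
M3 S148
G01 X188.161 Y209.239 F2475
M5
G00 X23.346 Y198.158
M3 S148
G01 X164.871 Y198.158 F2475
G01 X164.871 Y123.915 F2475
G01 X23.346 Y123.915 F2475
G01 X23.346 Y198.158 F2475
M5

1 u = 1 mm; y_m = 284.440 − y.

[1] `<path>` cubic bezier, #ff8800→cut S801 F582: (157.399,259.864) → (153.947,253.071) → (139.538,236.042) → (118.902,214.164) → (96.767,192.826) → (77.862,177.416) → (66.917,173.322)

[2] `<polyline>` line segment, #ff0000→engrave S148 F2475: (162.065,150.442) → (188.161,209.239)

[3] `<path>` rectangle, #ff0000→engrave S148 F2475: (23.346,198.158) → (164.871,198.158) → (164.871,123.915) → (23.346,123.915) → (23.346,198.158) (closed)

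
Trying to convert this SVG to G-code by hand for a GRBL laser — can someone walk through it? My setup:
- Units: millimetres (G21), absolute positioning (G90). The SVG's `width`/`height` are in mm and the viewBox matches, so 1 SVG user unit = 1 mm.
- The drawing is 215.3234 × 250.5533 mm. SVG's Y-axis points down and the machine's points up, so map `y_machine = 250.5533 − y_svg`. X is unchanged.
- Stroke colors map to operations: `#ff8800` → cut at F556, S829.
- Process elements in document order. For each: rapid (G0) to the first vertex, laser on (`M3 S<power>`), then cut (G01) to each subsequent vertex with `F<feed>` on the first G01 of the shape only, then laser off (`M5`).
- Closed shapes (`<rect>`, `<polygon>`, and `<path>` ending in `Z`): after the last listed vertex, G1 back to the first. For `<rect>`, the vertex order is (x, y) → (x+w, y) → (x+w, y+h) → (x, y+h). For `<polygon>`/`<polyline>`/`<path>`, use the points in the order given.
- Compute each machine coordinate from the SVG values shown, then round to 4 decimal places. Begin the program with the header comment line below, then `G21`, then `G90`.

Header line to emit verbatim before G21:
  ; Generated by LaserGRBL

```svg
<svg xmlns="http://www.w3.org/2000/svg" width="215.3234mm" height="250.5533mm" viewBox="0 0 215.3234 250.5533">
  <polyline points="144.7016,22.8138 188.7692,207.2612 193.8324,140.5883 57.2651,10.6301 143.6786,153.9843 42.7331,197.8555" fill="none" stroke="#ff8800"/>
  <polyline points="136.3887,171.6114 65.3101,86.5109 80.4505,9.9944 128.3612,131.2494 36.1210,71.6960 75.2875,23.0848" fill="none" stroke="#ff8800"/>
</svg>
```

1 u = 1 mm; y_m = 250.5533 − y.

[1] `<polyline>` open polyline, #ff8800→cut S829 F556: (144.7016,227.7395) → (188.7692,43.2921) → (193.8324,109.9650) → (57.2651,239.9232) → (143.6786,96.5690) → (42.7331,52.6978)

[2] `<polyline>` open polyline, #ff8800→cut S829 F556: (136.3887,78.9419) → (65.3101,164.0424) → (80.4505,240.5589) → (128.3612,119.3039) → (36.1210,178.8573) → (75.2875,227.4685)

; Generated by LaserGRBL
G21
G90
G0 X144.7016 Y227.7395
M3 S829
G01 X188.7692 Y43.2921 F556
G01 X193.8324 Y109.9650
G01 X57.2651 Y239.9232
G01 X143.6786 Y96.5690
G01 X42.7331 Y52.6978
M5
G0 X136.3887 Y78.9419
M3 S829
G01 X65.3101 Y164.0424 F556
G01 X80.4505 Y240.5589
G01 X128.3612 Y119.3039
G01 X36.1210 Y178.8573
G01 X75.2875 Y227.4685
M5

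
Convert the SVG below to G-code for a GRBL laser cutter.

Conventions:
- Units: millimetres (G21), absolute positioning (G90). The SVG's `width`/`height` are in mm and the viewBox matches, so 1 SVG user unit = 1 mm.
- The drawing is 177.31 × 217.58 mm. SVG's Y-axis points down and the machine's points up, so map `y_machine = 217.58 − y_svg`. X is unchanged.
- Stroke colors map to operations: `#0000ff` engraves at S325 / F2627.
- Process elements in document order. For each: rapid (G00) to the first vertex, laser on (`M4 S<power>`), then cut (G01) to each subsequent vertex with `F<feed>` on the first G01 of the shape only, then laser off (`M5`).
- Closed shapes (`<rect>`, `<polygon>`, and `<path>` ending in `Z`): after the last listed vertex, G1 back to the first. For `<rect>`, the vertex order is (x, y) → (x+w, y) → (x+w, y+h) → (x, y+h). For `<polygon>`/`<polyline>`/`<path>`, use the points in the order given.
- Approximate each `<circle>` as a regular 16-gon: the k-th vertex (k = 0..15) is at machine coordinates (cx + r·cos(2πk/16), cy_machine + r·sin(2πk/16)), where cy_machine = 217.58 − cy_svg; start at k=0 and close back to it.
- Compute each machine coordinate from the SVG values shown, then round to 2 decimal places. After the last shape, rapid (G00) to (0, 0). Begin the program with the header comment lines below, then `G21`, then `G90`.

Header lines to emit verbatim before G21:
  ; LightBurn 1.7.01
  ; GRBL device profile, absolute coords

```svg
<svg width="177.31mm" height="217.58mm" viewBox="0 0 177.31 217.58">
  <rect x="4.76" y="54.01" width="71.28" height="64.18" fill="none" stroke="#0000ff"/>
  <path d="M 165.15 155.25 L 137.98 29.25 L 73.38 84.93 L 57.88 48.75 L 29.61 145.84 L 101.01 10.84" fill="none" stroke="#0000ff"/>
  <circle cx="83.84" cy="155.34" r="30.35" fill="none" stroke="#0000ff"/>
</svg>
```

viewBox `0 0 177.31 217.58` with mm width/height → 1 unit = 1 mm. Flip: y_m = 217.58 − y_svg.

**Shape 1** — `<rect>` rectangle, stroke `#0000ff` → engrave (S325, F2627). Machine vertices: (4.76,163.57) → (76.04,163.57) → (76.04,99.39) → (4.76,99.39) → (4.76,163.57). Closed: final G1 returns to the first vertex.

**Shape 2** — `<path>` open polyline, stroke `#0000ff` → engrave (S325, F2627). Machine vertices: (165.15,62.33) → (137.98,188.33) → (73.38,132.65) → (57.88,168.83) → (29.61,71.74) → (101.01,206.74). Open path.

**Shape 3** — `<circle>` circle, stroke `#0000ff` → engrave (S325, F2627). Machine vertices: (114.19,62.24) → (111.88,73.85) → (105.30,83.70) → (95.45,90.28) → (83.84,92.59) → (72.23,90.28) → (62.38,83.70) → (55.80,73.85) → (53.49,62.24) → (55.80,50.63) → (62.38,40.78) → (72.23,34.20) → (83.84,31.89) → (95.45,34.20) → (105.30,40.78) → (111.88,50.63) → (114.19,62.24). Closed: final G1 returns to the first vertex.

; LightBurn 1.7.01
; GRBL device profile, absolute coords
G21
G90
G00 X4.76 Y163.57
M4 S325
G01 X76.04 Y163.57 F2627
G01 X76.04 Y99.39
G01 X4.76 Y99.39
G01 X4.76 Y163.57
M5
G00 X165.15 Y62.33
M4 S325
G01 X137.98 Y188.33 F2627
G01 X73.38 Y132.65
G01 X57.88 Y168.83
G01 X29.61 Y71.74
G01 X101.01 Y206.74
M5
G00 X114.19 Y62.24
M4 S325
G01 X111.88 Y73.85 F2627
G01 X105.30 Y83.70
G01 X95.45 Y90.28
G01 X83.84 Y92.59
G01 X72.23 Y90.28
G01 X62.38 Y83.70
G01 X55.80 Y73.85
G01 X53.49 Y62.24
G01 X55.80 Y50.63
G01 X62.38 Y40.78
G01 X72.23 Y34.20
G01 X83.84 Y31.89
G01 X95.45 Y34.20
G01 X105.30 Y40.78
G01 X111.88 Y50.63
G01 X114.19 Y62.24
M5
G00 X0.00 Y0.00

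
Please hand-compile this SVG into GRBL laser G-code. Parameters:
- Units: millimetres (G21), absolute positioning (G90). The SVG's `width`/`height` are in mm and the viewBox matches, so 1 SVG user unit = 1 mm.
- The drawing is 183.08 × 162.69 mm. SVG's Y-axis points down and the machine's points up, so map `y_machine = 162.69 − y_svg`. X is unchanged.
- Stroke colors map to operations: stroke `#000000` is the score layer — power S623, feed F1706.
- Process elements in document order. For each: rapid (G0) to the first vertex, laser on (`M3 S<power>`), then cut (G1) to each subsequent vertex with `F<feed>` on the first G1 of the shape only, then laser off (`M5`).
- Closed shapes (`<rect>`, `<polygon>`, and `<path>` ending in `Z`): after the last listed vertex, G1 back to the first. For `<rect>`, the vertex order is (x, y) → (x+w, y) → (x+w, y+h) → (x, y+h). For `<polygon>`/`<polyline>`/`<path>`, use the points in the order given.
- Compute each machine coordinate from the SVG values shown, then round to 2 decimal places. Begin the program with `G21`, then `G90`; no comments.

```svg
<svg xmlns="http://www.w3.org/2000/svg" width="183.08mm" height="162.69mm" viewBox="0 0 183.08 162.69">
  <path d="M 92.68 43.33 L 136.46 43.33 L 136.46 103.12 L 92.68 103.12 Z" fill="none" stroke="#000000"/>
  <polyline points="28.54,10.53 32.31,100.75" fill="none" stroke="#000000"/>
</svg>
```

1 u = 1 mm; y_m = 162.69 − y.

[1] `<path>` rectangle, #000000→score S623 F1706: (92.68,119.36) → (136.46,119.36) → (136.46,59.57) → (92.68,59.57) → (92.68,119.36) (closed)

[2] `<polyline>` line segment, #000000→score S623 F1706: (28.54,152.16) → (32.31,61.94)

G21
G90
G0 X92.68 Y119.36
M3 S623
G1 X136.46 Y119.36 F1706
G1 X136.46 Y59.57
G1 X92.68 Y59.57
G1 X92.68 Y119.36
M5
G0 X28.54 Y152.16
M3 S623
G1 X32.31 Y61.94 F1706
M5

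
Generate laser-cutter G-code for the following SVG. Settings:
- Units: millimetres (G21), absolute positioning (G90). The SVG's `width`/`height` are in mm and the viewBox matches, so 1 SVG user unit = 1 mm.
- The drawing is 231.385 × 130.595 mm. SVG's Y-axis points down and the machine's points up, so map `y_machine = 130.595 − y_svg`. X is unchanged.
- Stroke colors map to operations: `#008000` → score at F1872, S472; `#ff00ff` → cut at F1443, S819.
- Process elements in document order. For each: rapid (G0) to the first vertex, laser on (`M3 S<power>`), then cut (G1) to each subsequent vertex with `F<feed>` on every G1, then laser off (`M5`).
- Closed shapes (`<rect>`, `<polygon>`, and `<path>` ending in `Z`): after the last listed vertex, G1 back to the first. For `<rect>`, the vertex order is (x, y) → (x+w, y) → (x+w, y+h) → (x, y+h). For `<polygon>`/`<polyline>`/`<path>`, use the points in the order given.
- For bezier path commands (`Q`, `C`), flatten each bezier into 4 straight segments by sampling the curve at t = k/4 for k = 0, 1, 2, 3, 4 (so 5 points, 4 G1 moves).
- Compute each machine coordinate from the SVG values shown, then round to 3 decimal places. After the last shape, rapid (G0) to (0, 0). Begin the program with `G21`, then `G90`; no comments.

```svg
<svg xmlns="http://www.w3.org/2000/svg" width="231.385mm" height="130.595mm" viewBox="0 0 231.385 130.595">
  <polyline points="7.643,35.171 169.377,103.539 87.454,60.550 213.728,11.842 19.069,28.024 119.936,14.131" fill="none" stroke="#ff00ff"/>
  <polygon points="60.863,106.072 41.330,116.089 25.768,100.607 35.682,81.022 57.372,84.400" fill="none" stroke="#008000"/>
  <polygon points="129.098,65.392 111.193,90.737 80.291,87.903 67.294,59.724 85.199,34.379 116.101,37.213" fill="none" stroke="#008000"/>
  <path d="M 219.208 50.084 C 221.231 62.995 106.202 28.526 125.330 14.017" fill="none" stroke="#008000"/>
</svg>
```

G21
G90
G0 X7.643 Y95.424
M3 S819
G1 X169.377 Y27.056 F1443
G1 X87.454 Y70.045 F1443
G1 X213.728 Y118.753 F1443
G1 X19.069 Y102.571 F1443
G1 X119.936 Y116.464 F1443
M5
G0 X60.863 Y24.523
M3 S472
G1 X41.330 Y14.506 F1872
G1 X25.768 Y29.988 F1872
G1 X35.682 Y49.573 F1872
G1 X57.372 Y46.195 F1872
G1 X60.863 Y24.523 F1872
M5
G0 X129.098 Y65.203
M3 S472
G1 X111.193 Y39.858 F1872
G1 X80.291 Y42.692 F1872
G1 X67.294 Y70.871 F1872
G1 X85.199 Y96.216 F1872
G1 X116.101 Y93.382 F1872
G1 X129.098 Y65.203 F1872
M5
G0 X219.208 Y80.511
M3 S472
G1 X202.703 Y78.659 F1872
G1 X165.855 Y88.262 F1872
G1 X132.213 Y103.006 F1872
G1 X125.330 Y116.578 F1872
M5
G0 X0.000 Y0.000

Since the viewBox matches the mm dimensions, user units are millimetres directly. The only transform is the Y-flip y_m = 130.595 − y_svg.

Shape 1 is a open polyline drawn with `<polyline>`. Its stroke #ff00ff means cut at S819, F1443. After flipping Y the toolpath is (7.643,95.424) → (169.377,27.056) → (87.454,70.045) → (213.728,118.753) → (19.069,102.571) → (119.936,116.464).

Shape 2 is a regular polygon drawn with `<polygon>`. Its stroke #008000 means score at S472, F1872. After flipping Y the toolpath is (60.863,24.523) → (41.330,14.506) → (25.768,29.988) → (35.682,49.573) → (57.372,46.195) → (60.863,24.523), returning to the start.

Shape 3 is a regular polygon drawn with `<polygon>`. Its stroke #008000 means score at S472, F1872. After flipping Y the toolpath is (129.098,65.203) → (111.193,39.858) → (80.291,42.692) → (67.294,70.871) → (85.199,96.216) → (116.101,93.382) → (129.098,65.203), returning to the start.

Shape 4 is a cubic bezier drawn with `<path>`. Its stroke #008000 means score at S472, F1872. After flipping Y the toolpath is (219.208,80.511) → (202.703,78.659) → (165.855,88.262) → (132.213,103.006) → (125.330,116.578).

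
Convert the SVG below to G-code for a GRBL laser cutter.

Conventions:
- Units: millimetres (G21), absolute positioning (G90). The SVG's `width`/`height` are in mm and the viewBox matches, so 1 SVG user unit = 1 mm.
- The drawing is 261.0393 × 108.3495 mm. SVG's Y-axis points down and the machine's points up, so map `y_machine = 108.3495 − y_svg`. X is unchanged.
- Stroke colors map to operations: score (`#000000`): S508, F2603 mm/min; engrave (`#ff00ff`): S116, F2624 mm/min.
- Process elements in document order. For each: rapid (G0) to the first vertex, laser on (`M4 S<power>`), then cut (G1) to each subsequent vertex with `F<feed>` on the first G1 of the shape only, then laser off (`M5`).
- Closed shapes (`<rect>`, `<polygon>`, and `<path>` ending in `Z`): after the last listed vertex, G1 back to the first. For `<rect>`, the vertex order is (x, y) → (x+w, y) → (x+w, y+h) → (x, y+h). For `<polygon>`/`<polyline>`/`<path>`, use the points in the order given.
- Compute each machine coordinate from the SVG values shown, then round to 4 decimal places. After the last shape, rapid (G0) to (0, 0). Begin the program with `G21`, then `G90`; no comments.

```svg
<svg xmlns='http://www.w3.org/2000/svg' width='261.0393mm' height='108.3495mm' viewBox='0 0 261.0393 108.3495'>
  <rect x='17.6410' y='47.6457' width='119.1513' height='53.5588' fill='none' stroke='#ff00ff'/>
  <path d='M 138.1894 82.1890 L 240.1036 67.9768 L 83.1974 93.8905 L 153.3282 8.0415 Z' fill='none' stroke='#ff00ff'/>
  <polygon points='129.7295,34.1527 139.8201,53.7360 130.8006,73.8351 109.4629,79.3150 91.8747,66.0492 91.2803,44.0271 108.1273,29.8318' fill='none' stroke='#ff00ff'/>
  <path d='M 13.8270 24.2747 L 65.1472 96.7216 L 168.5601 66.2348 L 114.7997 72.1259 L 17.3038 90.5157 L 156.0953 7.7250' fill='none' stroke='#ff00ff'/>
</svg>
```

G21
G90
G0 X17.6410 Y60.7038
M4 S116
G1 X136.7923 Y60.7038 F2624
G1 X136.7923 Y7.1450
G1 X17.6410 Y7.1450
G1 X17.6410 Y60.7038
M5
G0 X138.1894 Y26.1605
M4 S116
G1 X240.1036 Y40.3727 F2624
G1 X83.1974 Y14.4590
G1 X153.3282 Y100.3080
G1 X138.1894 Y26.1605
M5
G0 X129.7295 Y74.1968
M4 S116
G1 X139.8201 Y54.6135 F2624
G1 X130.8006 Y34.5144
G1 X109.4629 Y29.0345
G1 X91.8747 Y42.3003
G1 X91.2803 Y64.3224
G1 X108.1273 Y78.5177
G1 X129.7295 Y74.1968
M5
G0 X13.8270 Y84.0748
M4 S116
G1 X65.1472 Y11.6279 F2624
G1 X168.5601 Y42.1147
G1 X114.7997 Y36.2236
G1 X17.3038 Y17.8338
G1 X156.0953 Y100.6245
M5
G0 X0.0000 Y0.0000

viewBox `0 0 261.0393 108.3495` with mm width/height → 1 unit = 1 mm. Flip: y_m = 108.3495 − y_svg.

**Shape 1** — `<rect>` rectangle, stroke `#ff00ff` → engrave (S116, F2624). Machine vertices: (17.6410,60.7038) → (136.7923,60.7038) → (136.7923,7.1450) → (17.6410,7.1450) → (17.6410,60.7038). Closed: final G1 returns to the first vertex.

**Shape 2** — `<path>` closed polygon, stroke `#ff00ff` → engrave (S116, F2624). Machine vertices: (138.1894,26.1605) → (240.1036,40.3727) → (83.1974,14.4590) → (153.3282,100.3080) → (138.1894,26.1605). Closed: final G1 returns to the first vertex.

**Shape 3** — `<polygon>` regular polygon, stroke `#ff00ff` → engrave (S116, F2624). Machine vertices: (129.7295,74.1968) → (139.8201,54.6135) → (130.8006,34.5144) → (109.4629,29.0345) → (91.8747,42.3003) → (91.2803,64.3224) → (108.1273,78.5177) → (129.7295,74.1968). Closed: final G1 returns to the first vertex.

**Shape 4** — `<path>` open polyline, stroke `#ff00ff` → engrave (S116, F2624). Machine vertices: (13.8270,84.0748) → (65.1472,11.6279) → (168.5601,42.1147) → (114.7997,36.2236) → (17.3038,17.8338) → (156.0953,100.6245). Open path.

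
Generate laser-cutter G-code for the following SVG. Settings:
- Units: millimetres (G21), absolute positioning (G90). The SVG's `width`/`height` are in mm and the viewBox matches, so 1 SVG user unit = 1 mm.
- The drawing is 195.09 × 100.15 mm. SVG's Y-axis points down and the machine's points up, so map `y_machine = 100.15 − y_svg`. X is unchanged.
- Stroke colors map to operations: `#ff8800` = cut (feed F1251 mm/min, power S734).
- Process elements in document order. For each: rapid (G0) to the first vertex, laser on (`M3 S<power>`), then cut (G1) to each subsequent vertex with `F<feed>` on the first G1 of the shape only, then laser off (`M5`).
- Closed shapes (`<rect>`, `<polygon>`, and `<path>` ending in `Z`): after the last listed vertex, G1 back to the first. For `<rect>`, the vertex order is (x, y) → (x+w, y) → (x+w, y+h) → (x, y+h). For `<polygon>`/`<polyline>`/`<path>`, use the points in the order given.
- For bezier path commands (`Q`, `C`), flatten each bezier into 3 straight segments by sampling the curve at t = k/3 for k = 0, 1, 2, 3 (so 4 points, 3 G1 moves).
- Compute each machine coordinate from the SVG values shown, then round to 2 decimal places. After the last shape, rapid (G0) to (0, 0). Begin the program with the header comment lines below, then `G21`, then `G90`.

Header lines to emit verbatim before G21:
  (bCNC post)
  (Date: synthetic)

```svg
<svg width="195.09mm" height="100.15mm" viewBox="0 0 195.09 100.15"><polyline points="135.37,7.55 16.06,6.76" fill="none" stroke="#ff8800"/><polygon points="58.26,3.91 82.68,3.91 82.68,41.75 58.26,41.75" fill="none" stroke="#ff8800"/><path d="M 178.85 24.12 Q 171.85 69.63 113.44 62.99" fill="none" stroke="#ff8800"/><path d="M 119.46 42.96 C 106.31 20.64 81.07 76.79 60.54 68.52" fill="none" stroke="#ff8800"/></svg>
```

(bCNC post)
(Date: synthetic)
G21
G90
G0 X135.37 Y92.60
M3 S734
G1 X16.06 Y93.39 F1251
M5
G0 X58.26 Y96.24
M3 S734
G1 X82.68 Y96.24 F1251
G1 X82.68 Y58.40
G1 X58.26 Y58.40
G1 X58.26 Y96.24
M5
G0 X178.85 Y76.03
M3 S734
G1 X168.47 Y51.48 F1251
G1 X146.67 Y38.53
G1 X113.44 Y37.16
M5
G0 X119.46 Y57.19
M3 S734
G1 X102.90 Y58.65 F1251
G1 X82.02 Y39.54
G1 X60.54 Y31.63
M5
G0 X0.00 Y0.00

viewBox `0 0 195.09 100.15` with mm width/height → 1 unit = 1 mm. Flip: y_m = 100.15 − y_svg.

**Shape 1** — `<polyline>` line segment, stroke `#ff8800` → cut (S734, F1251). Machine vertices: (135.37,92.60) → (16.06,93.39). Open path.

**Shape 2** — `<polygon>` rectangle, stroke `#ff8800` → cut (S734, F1251). Machine vertices: (58.26,96.24) → (82.68,96.24) → (82.68,58.40) → (58.26,58.40) → (58.26,96.24). Closed: final G1 returns to the first vertex.

**Shape 3** — `<path>` quadratic bezier, stroke `#ff8800` → cut (S734, F1251). Control points (SVG): P0=(178.85,24.12), P1=(171.85,69.63), P2=(113.44,62.99); sampled at t=k/3. Machine vertices: (178.85,76.03) → (168.47,51.48) → (146.67,38.53) → (113.44,37.16). Open path.

**Shape 4** — `<path>` cubic bezier, stroke `#ff8800` → cut (S734, F1251). Control points (SVG): P0=(119.46,42.96), P1=(106.31,20.64), P2=(81.07,76.79), P3=(60.54,68.52); sampled at t=k/3. Machine vertices: (119.46,57.19) → (102.90,58.65) → (82.02,39.54) → (60.54,31.63). Open path.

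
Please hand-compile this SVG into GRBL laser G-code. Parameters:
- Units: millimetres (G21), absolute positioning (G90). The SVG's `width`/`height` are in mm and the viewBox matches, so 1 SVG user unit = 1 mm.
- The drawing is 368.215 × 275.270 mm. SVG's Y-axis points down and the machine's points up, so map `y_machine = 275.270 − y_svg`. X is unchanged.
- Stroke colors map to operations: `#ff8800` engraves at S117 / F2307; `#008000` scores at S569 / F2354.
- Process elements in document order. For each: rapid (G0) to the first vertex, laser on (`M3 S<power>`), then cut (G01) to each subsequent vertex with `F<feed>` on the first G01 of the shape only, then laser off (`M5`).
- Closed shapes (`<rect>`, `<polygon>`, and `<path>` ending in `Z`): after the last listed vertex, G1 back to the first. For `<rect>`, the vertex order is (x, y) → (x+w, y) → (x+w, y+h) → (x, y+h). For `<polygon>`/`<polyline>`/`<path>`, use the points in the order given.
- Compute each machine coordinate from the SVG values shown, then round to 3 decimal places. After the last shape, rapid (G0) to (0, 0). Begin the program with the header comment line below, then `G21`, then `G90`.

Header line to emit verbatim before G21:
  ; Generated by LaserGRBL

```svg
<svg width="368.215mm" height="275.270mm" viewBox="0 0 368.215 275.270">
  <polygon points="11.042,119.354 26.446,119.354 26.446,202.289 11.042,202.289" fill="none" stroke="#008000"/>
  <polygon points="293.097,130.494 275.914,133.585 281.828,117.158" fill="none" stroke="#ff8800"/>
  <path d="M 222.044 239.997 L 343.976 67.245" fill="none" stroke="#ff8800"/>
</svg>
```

; Generated by LaserGRBL
G21
G90
G0 X11.042 Y155.916
M3 S569
G01 X26.446 Y155.916 F2354
G01 X26.446 Y72.981
G01 X11.042 Y72.981
G01 X11.042 Y155.916
M5
G0 X293.097 Y144.776
M3 S117
G01 X275.914 Y141.685 F2307
G01 X281.828 Y158.112
G01 X293.097 Y144.776
M5
G0 X222.044 Y35.273
M3 S117
G01 X343.976 Y208.025 F2307
M5
G0 X0.000 Y0.000

Since the viewBox matches the mm dimensions, user units are millimetres directly. The only transform is the Y-flip y_m = 275.270 − y_svg.

Shape 1 is a rectangle drawn with `<polygon>`. Its stroke #008000 means score at S569, F2354. After flipping Y the toolpath is (11.042,155.916) → (26.446,155.916) → (26.446,72.981) → (11.042,72.981) → (11.042,155.916), returning to the start.

Shape 2 is a regular polygon drawn with `<polygon>`. Its stroke #ff8800 means engrave at S117, F2307. After flipping Y the toolpath is (293.097,144.776) → (275.914,141.685) → (281.828,158.112) → (293.097,144.776), returning to the start.

Shape 3 is a line segment drawn with `<path>`. Its stroke #ff8800 means engrave at S117, F2307. After flipping Y the toolpath is (222.044,35.273) → (343.976,208.025).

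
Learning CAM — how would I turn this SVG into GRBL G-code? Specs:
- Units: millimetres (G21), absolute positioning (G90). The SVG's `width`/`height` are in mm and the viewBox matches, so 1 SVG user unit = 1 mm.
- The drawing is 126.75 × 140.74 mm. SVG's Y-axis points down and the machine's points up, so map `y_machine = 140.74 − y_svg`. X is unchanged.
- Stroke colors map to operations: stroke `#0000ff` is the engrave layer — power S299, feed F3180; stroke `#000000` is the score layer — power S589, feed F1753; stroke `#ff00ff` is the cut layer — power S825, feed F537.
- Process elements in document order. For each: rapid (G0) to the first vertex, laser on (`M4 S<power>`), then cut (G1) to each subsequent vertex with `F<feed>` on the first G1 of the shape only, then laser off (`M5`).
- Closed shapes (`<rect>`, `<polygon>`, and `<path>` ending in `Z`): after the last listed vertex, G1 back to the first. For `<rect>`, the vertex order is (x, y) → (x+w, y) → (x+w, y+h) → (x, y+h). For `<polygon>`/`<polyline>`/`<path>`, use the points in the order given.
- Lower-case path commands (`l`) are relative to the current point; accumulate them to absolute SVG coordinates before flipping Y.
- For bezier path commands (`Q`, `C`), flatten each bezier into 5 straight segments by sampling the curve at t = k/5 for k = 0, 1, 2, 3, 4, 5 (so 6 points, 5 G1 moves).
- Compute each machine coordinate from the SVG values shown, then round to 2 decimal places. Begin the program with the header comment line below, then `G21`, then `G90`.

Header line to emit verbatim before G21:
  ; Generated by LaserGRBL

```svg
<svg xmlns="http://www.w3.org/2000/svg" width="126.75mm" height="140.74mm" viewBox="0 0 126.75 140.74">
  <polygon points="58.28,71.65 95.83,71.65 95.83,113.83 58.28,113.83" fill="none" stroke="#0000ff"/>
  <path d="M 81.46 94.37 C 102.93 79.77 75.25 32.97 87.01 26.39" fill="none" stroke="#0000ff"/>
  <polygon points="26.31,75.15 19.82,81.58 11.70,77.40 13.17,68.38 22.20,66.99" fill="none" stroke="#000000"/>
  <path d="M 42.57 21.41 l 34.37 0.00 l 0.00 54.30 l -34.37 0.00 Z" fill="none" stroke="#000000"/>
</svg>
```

; Generated by LaserGRBL
G21
G90
G0 X58.28 Y69.09
M4 S299
G1 X95.83 Y69.09 F3180
G1 X95.83 Y26.91
G1 X58.28 Y26.91
G1 X58.28 Y69.09
M5
G0 X81.46 Y46.37
M4 S299
G1 X89.15 Y58.41 F3180
G1 X89.30 Y74.71
G1 X86.16 Y91.78
G1 X83.98 Y106.15
G1 X87.01 Y114.35
M5
G0 X26.31 Y65.59
M4 S589
G1 X19.82 Y59.16 F1753
G1 X11.70 Y63.34
G1 X13.17 Y72.36
G1 X22.20 Y73.75
G1 X26.31 Y65.59
M5
G0 X42.57 Y119.33
M4 S589
G1 X76.94 Y119.33 F1753
G1 X76.94 Y65.03
G1 X42.57 Y65.03
G1 X42.57 Y119.33
M5

viewBox `0 0 126.75 140.74` with mm width/height → 1 unit = 1 mm. Flip: y_m = 140.74 − y_svg.

**Shape 1** — `<polygon>` rectangle, stroke `#0000ff` → engrave (S299, F3180). Machine vertices: (58.28,69.09) → (95.83,69.09) → (95.83,26.91) → (58.28,26.91) → (58.28,69.09). Closed: final G1 returns to the first vertex.

**Shape 2** — `<path>` cubic bezier, stroke `#0000ff` → engrave (S299, F3180). Control points (SVG): P0=(81.46,94.37), P1=(102.93,79.77), P2=(75.25,32.97), P3=(87.01,26.39); sampled at t=k/5. Machine vertices: (81.46,46.37) → (89.15,58.41) → (89.30,74.71) → (86.16,91.78) → (83.98,106.15) → (87.01,114.35). Open path.

**Shape 3** — `<polygon>` regular polygon, stroke `#000000` → score (S589, F1753). Machine vertices: (26.31,65.59) → (19.82,59.16) → (11.70,63.34) → (13.17,72.36) → (22.20,73.75) → (26.31,65.59). Closed: final G1 returns to the first vertex.

**Shape 4** — `<path>` rectangle, stroke `#000000` → score (S589, F1753). Machine vertices: (42.57,119.33) → (76.94,119.33) → (76.94,65.03) → (42.57,65.03) → (42.57,119.33). Closed: final G1 returns to the first vertex.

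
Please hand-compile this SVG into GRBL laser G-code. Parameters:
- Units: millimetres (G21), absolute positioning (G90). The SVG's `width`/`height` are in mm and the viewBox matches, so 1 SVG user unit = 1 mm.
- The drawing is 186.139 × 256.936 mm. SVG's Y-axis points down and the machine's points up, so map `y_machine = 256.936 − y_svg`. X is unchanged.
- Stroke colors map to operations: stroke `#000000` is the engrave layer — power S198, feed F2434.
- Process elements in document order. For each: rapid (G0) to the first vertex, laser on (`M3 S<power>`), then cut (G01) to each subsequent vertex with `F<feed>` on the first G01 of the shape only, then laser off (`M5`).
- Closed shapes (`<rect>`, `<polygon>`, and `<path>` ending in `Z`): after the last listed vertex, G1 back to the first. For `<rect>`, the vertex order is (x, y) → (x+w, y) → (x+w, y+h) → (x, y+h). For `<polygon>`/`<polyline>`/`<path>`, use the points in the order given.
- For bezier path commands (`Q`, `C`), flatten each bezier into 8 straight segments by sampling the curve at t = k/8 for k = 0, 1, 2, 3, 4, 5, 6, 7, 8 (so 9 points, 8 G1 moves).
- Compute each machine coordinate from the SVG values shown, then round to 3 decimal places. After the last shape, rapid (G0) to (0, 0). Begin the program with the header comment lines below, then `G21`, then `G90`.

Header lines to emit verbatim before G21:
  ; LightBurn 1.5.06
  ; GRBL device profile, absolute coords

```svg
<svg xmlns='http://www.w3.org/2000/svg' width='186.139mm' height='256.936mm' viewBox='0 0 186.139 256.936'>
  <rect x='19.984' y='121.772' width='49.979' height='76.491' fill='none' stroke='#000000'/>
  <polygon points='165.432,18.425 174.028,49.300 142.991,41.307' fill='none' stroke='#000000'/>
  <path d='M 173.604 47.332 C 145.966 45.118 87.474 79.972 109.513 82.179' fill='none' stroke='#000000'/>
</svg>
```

; LightBurn 1.5.06
; GRBL device profile, absolute coords
G21
G90
G0 X19.984 Y135.164
M3 S198
G01 X69.963 Y135.164 F2434
G01 X69.963 Y58.673
G01 X19.984 Y58.673
G01 X19.984 Y135.164
M5
G0 X165.432 Y238.511
M3 S198
G01 X174.028 Y207.636 F2434
G01 X142.991 Y215.629
G01 X165.432 Y238.511
M5
G0 X173.604 Y209.604
M3 S198
G01 X162.011 Y208.833 F2434
G01 X148.831 Y205.404
G01 X135.369 Y200.133
G01 X122.930 Y193.838
G01 X112.819 Y187.336
G01 X106.343 Y181.444
G01 X104.806 Y176.979
G01 X109.513 Y174.757
M5
G0 X0.000 Y0.000

Since the viewBox matches the mm dimensions, user units are millimetres directly. The only transform is the Y-flip y_m = 256.936 − y_svg.

Shape 1 is a rectangle drawn with `<rect>`. Its stroke #000000 means engrave at S198, F2434. After flipping Y the toolpath is (19.984,135.164) → (69.963,135.164) → (69.963,58.673) → (19.984,58.673) → (19.984,135.164), returning to the start.

Shape 2 is a regular polygon drawn with `<polygon>`. Its stroke #000000 means engrave at S198, F2434. After flipping Y the toolpath is (165.432,238.511) → (174.028,207.636) → (142.991,215.629) → (165.432,238.511), returning to the start.

Shape 3 is a cubic bezier drawn with `<path>`. Its stroke #000000 means engrave at S198, F2434. After flipping Y the toolpath is (173.604,209.604) → (162.011,208.833) → (148.831,205.404) → (135.369,200.133) → (122.930,193.838) → (112.819,187.336) → (106.343,181.444) → (104.806,176.979) → (109.513,174.757).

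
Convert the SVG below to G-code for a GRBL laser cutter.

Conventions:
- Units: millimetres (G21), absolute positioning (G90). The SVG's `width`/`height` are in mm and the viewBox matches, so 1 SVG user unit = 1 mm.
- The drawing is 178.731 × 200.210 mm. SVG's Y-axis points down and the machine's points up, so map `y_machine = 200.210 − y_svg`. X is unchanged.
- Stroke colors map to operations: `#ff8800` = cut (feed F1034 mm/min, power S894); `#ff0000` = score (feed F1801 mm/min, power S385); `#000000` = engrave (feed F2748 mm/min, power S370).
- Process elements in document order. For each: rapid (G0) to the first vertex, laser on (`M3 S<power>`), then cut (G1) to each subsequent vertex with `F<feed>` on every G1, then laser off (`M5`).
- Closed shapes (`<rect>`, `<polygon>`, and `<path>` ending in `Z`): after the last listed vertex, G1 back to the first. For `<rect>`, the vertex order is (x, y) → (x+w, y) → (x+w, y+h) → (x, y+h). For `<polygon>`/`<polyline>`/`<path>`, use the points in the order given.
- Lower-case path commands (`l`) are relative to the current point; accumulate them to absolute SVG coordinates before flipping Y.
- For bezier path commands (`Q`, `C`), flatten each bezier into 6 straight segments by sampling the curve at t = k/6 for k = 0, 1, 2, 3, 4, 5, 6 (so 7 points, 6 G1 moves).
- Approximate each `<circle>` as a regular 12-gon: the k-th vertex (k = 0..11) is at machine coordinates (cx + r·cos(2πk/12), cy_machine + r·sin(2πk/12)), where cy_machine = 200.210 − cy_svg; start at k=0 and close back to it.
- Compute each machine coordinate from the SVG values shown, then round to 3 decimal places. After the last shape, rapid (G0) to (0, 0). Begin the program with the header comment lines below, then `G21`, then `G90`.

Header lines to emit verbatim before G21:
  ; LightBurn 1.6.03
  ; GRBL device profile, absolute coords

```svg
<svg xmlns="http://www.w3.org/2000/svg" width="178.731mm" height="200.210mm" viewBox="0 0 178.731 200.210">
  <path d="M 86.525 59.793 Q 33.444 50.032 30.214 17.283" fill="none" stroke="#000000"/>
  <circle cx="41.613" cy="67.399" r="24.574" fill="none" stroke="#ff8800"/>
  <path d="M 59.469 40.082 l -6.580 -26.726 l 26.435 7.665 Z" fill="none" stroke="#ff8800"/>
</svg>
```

; LightBurn 1.6.03
; GRBL device profile, absolute coords
G21
G90
G0 X86.525 Y140.417
M3 S370
G1 X70.216 Y144.309 F2748
G1 X56.677 Y149.479 F2748
G1 X45.907 Y155.925 F2748
G1 X37.906 Y163.649 F2748
G1 X32.675 Y172.649 F2748
G1 X30.214 Y182.927 F2748
M5
G0 X66.187 Y132.811
M3 S894
G1 X62.895 Y145.098 F1034
G1 X53.900 Y154.093 F1034
G1 X41.613 Y157.385 F1034
G1 X29.326 Y154.093 F1034
G1 X20.331 Y145.098 F1034
G1 X17.039 Y132.811 F1034
G1 X20.331 Y120.524 F1034
G1 X29.326 Y111.529 F1034
G1 X41.613 Y108.237 F1034
G1 X53.900 Y111.529 F1034
G1 X62.895 Y120.524 F1034
G1 X66.187 Y132.811 F1034
M5
G0 X59.469 Y160.128
M3 S894
G1 X52.889 Y186.854 F1034
G1 X79.324 Y179.189 F1034
G1 X59.469 Y160.128 F1034
M5
G0 X0.000 Y0.000

1 u = 1 mm; y_m = 200.210 − y.

[1] `<path>` quadratic bezier, #000000→engrave S370 F2748: (86.525,140.417) → (70.216,144.309) → (56.677,149.479) → (45.907,155.925) → (37.906,163.649) → (32.675,172.649) → (30.214,182.927)

[2] `<circle>` circle, #ff8800→cut S894 F1034: (66.187,132.811) → (62.895,145.098) → (53.900,154.093) → (41.613,157.385) → (29.326,154.093) → (20.331,145.098) → (17.039,132.811) → (20.331,120.524) → (29.326,111.529) → (41.613,108.237) → (53.900,111.529) → (62.895,120.524) → (66.187,132.811) (closed)

[3] `<path>` regular polygon, #ff8800→cut S894 F1034: (59.469,160.128) → (52.889,186.854) → (79.324,179.189) → (59.469,160.128) (closed)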